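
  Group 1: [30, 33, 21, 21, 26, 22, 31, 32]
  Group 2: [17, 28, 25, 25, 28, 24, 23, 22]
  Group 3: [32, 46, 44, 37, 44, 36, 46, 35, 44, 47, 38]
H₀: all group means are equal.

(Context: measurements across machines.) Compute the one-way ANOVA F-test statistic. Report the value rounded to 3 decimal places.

test statistic = 34.056

Group means [27.00, 24.00, 40.82], grand mean 31.741
SSB = Σnᵢ(x̄ᵢ−x̄)² = 1565.549; SSW = ΣΣ(x−x̄ᵢ)² = 551.636
MSB = 1565.549/2 = 782.7744; MSW = 551.636/24 = 22.9848
F = MSB/MSW = 34.0561
df = (2, 24)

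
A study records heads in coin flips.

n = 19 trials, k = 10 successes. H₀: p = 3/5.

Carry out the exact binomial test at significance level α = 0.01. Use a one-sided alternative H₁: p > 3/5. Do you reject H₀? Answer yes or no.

Exact binomial: n=19, k=10, p₀=3/5=0.6000
P(X≥10) from Σ C(n,i)·p₀^i·(1−p₀)^(n−i)
p-value (one-sided, H₁ greater) = 0.81391
At α=0.01: p ≥ α → fail to reject H₀

reject H₀: no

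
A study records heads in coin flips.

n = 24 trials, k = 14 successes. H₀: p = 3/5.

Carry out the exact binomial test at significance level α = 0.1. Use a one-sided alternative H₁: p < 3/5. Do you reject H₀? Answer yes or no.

reject H₀: no

Exact binomial: n=24, k=14, p₀=3/5=0.6000
P(X≤14) from Σ C(n,i)·p₀^i·(1−p₀)^(n−i)
p-value (one-sided, H₁ less) = 0.51092
At α=0.1: p ≥ α → fail to reject H₀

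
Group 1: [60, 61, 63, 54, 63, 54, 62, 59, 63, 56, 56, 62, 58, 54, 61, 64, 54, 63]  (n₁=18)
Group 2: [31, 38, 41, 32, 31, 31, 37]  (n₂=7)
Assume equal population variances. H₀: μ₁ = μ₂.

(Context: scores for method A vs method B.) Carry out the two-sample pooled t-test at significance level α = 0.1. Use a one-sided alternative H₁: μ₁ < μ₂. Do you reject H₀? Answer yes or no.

x̄₁=59.278, s₁=3.707, n₁=18
x̄₂=34.429, s₂=4.158, n₂=7
s_p² = [17·3.707² + 6·4.158²]/23 = 14.6663
SE = √(s_p²·(1/18+1/7)) = 1.7059
t = (59.278−34.429)/1.7059 = 14.5669
df = 23
p-value (one-sided, H₁ less) = 1.00000
At α=0.1: p ≥ α → fail to reject H₀

reject H₀: no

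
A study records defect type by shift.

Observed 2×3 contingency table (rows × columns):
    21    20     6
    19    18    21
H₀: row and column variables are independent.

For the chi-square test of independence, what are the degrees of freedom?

degrees of freedom = 2

df = (r−1)(c−1) = (2−1)·(3−1) = 2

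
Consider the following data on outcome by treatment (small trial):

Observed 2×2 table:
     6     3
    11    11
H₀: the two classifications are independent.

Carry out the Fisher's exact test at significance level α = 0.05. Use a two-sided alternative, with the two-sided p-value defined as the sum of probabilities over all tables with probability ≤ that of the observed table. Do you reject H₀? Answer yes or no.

Margins: r₁=9, r₂=22, c₁=17, c₂=14, n=31
p_obs = C(9,6)·C(22,11)/C(31,17); sum pmf over tables with pmf ≤ p_obs
p-value (two-sided) = 0.45640
At α=0.05: p ≥ α → fail to reject H₀

reject H₀: no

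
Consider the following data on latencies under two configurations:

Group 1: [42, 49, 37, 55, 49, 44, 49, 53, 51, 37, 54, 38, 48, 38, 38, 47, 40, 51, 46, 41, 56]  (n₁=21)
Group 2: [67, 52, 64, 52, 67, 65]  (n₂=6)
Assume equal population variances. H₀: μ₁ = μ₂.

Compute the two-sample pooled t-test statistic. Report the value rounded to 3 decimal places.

x̄₁=45.857, s₁=6.366, n₁=21
x̄₂=61.167, s₂=7.195, n₂=6
s_p² = [20·6.366² + 5·7.195²]/25 = 42.7762
SE = √(s_p²·(1/21+1/6)) = 3.0276
t = (45.857−61.167)/3.0276 = -5.0567
df = 25

test statistic = -5.057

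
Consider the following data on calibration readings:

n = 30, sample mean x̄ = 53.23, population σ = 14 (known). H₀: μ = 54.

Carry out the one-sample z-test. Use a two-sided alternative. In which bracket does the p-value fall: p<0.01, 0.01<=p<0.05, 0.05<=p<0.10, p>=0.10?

p-value bracket: p>=0.10

SE = σ/√n = 14/√30 = 2.5560
z = (x̄−μ₀)/SE = (53.23−54)/2.5560 = -0.3012
p-value (two-sided) = 0.76323
→ bracket: p>=0.10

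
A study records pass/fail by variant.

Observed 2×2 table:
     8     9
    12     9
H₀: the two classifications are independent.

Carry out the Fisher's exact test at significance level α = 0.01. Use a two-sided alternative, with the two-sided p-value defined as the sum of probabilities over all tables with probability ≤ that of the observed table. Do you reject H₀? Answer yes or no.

reject H₀: no

Margins: r₁=17, r₂=21, c₁=20, c₂=18, n=38
p_obs = C(17,8)·C(21,12)/C(38,20); sum pmf over tables with pmf ≤ p_obs
p-value (two-sided) = 0.74464
At α=0.01: p ≥ α → fail to reject H₀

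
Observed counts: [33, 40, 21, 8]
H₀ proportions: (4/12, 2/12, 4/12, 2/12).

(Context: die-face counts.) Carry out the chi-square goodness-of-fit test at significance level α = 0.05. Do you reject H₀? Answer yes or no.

reject H₀: yes

n = 102; E_i = n·p_i = [34.00, 17.00, 34.00, 17.00]
χ² = (33−34.00)²/34.00 + (40−17.00)²/17.00 + (21−34.00)²/34.00 + (8−17.00)²/17.00 = 40.8824
df = 3
p-value (upper-tail) = 0.00000
At α=0.05: p < α → reject H₀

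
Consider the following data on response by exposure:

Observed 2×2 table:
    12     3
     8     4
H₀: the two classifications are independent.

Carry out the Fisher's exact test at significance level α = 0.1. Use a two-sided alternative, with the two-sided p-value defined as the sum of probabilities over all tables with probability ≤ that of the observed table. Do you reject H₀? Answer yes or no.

reject H₀: no

Margins: r₁=15, r₂=12, c₁=20, c₂=7, n=27
p_obs = C(15,12)·C(12,8)/C(27,20); sum pmf over tables with pmf ≤ p_obs
p-value (two-sided) = 0.66184
At α=0.1: p ≥ α → fail to reject H₀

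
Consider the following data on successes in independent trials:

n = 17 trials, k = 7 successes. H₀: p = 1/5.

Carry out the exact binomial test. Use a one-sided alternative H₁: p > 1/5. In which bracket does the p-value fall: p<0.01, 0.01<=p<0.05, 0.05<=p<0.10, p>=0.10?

p-value bracket: 0.01<=p<0.05

Exact binomial: n=17, k=7, p₀=1/5=0.2000
P(X≥7) from Σ C(n,i)·p₀^i·(1−p₀)^(n−i)
p-value (one-sided, H₁ greater) = 0.03766
→ bracket: 0.01<=p<0.05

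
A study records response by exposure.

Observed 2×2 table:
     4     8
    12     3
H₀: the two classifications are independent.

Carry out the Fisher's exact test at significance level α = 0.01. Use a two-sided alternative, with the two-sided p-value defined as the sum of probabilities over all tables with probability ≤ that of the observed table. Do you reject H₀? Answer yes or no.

reject H₀: no

Margins: r₁=12, r₂=15, c₁=16, c₂=11, n=27
p_obs = C(12,4)·C(15,12)/C(27,16); sum pmf over tables with pmf ≤ p_obs
p-value (two-sided) = 0.02199
At α=0.01: p ≥ α → fail to reject H₀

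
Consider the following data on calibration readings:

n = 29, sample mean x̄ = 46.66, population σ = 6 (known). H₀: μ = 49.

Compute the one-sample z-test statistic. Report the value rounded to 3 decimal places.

SE = σ/√n = 6/√29 = 1.1142
z = (x̄−μ₀)/SE = (46.66−49)/1.1142 = -2.1002

test statistic = -2.100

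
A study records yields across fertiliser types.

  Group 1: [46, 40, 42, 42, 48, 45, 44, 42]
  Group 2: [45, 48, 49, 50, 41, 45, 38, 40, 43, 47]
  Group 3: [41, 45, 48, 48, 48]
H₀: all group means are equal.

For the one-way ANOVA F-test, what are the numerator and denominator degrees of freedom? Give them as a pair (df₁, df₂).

degrees of freedom = [2, 20]

k = 3 groups, N = 23 total
df = (k−1, N−k) = (3−1, 23−3) = (2, 20)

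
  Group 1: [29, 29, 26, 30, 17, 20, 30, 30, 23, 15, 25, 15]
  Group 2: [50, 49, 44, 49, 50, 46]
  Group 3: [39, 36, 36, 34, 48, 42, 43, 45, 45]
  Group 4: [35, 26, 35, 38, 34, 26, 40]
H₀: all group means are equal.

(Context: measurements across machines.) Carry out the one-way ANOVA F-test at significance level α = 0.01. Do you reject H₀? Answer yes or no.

reject H₀: yes

Group means [24.08, 48.00, 40.89, 33.43], grand mean 34.676
SSB = Σnᵢ(x̄ᵢ−x̄)² = 2769.921; SSW = ΣΣ(x−x̄ᵢ)² = 789.520
MSB = 2769.921/3 = 923.3071; MSW = 789.520/30 = 26.3173
F = MSB/MSW = 35.0836
df = (3, 30)
p-value (upper-tail) = 0.00000
At α=0.01: p < α → reject H₀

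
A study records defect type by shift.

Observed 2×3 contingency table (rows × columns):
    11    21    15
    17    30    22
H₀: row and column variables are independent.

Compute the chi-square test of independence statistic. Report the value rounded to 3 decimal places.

test statistic = 0.027

Row totals [47, 69], col totals [28, 51, 37], n=116
χ² = (11−11.34)²/11.34 + (21−20.66)²/20.66 + (15−14.99)²/14.99 + (17−16.66)²/16.66 + (30−30.34)²/30.34 + (22−22.01)²/22.01 = 0.0268
df = 2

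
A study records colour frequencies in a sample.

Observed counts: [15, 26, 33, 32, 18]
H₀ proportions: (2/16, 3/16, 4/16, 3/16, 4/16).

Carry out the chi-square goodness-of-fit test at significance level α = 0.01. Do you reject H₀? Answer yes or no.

n = 124; E_i = n·p_i = [15.50, 23.25, 31.00, 23.25, 31.00]
χ² = (15−15.50)²/15.50 + (26−23.25)²/23.25 + (33−31.00)²/31.00 + (32−23.25)²/23.25 + (18−31.00)²/31.00 = 9.2151
df = 4
p-value (upper-tail) = 0.05594
At α=0.01: p ≥ α → fail to reject H₀

reject H₀: no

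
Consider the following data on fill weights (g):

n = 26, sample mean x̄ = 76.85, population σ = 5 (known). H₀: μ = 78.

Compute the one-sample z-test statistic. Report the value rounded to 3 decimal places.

SE = σ/√n = 5/√26 = 0.9806
z = (x̄−μ₀)/SE = (76.85−78)/0.9806 = -1.1728

test statistic = -1.173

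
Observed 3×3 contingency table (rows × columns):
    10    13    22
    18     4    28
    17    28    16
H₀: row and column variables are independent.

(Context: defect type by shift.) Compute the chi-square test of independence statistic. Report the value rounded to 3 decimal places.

Row totals [45, 50, 61], col totals [45, 45, 66], n=156
χ² = (10−12.98)²/12.98 + (13−12.98)²/12.98 + (22−19.04)²/19.04 + (18−14.42)²/14.42 + (4−14.42)²/14.42 + (28−21.15)²/21.15 + (17−17.60)²/17.60 + (28−17.60)²/17.60 + (16−25.81)²/25.81 = 21.6791
df = 4

test statistic = 21.679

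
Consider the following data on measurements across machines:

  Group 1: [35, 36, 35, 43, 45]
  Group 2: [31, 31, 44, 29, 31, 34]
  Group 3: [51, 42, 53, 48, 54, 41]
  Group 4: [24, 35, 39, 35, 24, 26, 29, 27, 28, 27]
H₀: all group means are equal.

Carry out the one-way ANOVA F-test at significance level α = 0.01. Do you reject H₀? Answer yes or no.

reject H₀: yes

Group means [38.80, 33.33, 48.17, 29.40], grand mean 36.185
SSB = Σnᵢ(x̄ᵢ−x̄)² = 1404.707; SSW = ΣΣ(x−x̄ᵢ)² = 635.367
MSB = 1404.707/3 = 468.2358; MSW = 635.367/23 = 27.6246
F = MSB/MSW = 16.9499
df = (3, 23)
p-value (upper-tail) = 0.00000
At α=0.01: p < α → reject H₀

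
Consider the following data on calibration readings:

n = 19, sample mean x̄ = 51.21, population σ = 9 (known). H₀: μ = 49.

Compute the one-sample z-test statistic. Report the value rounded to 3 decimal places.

test statistic = 1.070

SE = σ/√n = 9/√19 = 2.0647
z = (x̄−μ₀)/SE = (51.21−49)/2.0647 = 1.0704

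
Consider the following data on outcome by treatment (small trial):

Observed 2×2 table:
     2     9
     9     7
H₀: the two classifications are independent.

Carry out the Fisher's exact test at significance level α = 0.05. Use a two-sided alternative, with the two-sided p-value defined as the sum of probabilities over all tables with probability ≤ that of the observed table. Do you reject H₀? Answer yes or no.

Margins: r₁=11, r₂=16, c₁=11, c₂=16, n=27
p_obs = C(11,2)·C(16,9)/C(27,11); sum pmf over tables with pmf ≤ p_obs
p-value (two-sided) = 0.10902
At α=0.05: p ≥ α → fail to reject H₀

reject H₀: no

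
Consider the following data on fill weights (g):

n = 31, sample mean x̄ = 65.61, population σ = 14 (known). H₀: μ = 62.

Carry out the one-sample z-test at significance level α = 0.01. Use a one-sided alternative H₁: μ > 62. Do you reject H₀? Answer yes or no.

SE = σ/√n = 14/√31 = 2.5145
z = (x̄−μ₀)/SE = (65.61−62)/2.5145 = 1.4357
p-value (one-sided, H₁ greater) = 0.07555
At α=0.01: p ≥ α → fail to reject H₀

reject H₀: no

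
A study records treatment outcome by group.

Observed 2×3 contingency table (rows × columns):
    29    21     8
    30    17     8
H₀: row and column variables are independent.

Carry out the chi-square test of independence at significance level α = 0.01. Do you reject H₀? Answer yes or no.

reject H₀: no

Row totals [58, 55], col totals [59, 38, 16], n=113
χ² = (29−30.28)²/30.28 + (21−19.50)²/19.50 + (8−8.21)²/8.21 + (30−28.72)²/28.72 + (17−18.50)²/18.50 + (8−7.79)²/7.79 = 0.3586
df = 2
p-value (upper-tail) = 0.83585
At α=0.01: p ≥ α → fail to reject H₀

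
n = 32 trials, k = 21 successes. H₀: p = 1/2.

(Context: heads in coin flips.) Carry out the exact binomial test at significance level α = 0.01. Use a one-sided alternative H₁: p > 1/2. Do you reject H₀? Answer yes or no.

reject H₀: no

Exact binomial: n=32, k=21, p₀=1/2=0.5000
P(X≥21) from Σ C(n,i)·p₀^i·(1−p₀)^(n−i)
p-value (one-sided, H₁ greater) = 0.05509
At α=0.01: p ≥ α → fail to reject H₀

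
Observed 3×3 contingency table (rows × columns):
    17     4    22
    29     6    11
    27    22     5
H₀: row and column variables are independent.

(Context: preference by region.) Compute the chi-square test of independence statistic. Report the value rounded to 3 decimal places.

test statistic = 31.636

Row totals [43, 46, 54], col totals [73, 32, 38], n=143
χ² = (17−21.95)²/21.95 + (4−9.62)²/9.62 + (22−11.43)²/11.43 + (29−23.48)²/23.48 + (6−10.29)²/10.29 + (11−12.22)²/12.22 + (27−27.57)²/27.57 + (22−12.08)²/12.08 + (5−14.35)²/14.35 = 31.6364
df = 4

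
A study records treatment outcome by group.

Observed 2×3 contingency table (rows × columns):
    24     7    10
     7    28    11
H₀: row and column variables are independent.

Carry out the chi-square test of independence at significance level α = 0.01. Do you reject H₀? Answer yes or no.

Row totals [41, 46], col totals [31, 35, 21], n=87
χ² = (24−14.61)²/14.61 + (7−16.49)²/16.49 + (10−9.90)²/9.90 + (7−16.39)²/16.39 + (28−18.51)²/18.51 + (11−11.10)²/11.10 = 21.7547
df = 2
p-value (upper-tail) = 0.00002
At α=0.01: p < α → reject H₀

reject H₀: yes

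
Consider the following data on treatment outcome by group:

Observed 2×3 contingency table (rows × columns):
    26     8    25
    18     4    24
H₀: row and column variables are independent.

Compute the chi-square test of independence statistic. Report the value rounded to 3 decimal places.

Row totals [59, 46], col totals [44, 12, 49], n=105
χ² = (26−24.72)²/24.72 + (8−6.74)²/6.74 + (25−27.53)²/27.53 + (18−19.28)²/19.28 + (4−5.26)²/5.26 + (24−21.47)²/21.47 = 1.2174
df = 2

test statistic = 1.217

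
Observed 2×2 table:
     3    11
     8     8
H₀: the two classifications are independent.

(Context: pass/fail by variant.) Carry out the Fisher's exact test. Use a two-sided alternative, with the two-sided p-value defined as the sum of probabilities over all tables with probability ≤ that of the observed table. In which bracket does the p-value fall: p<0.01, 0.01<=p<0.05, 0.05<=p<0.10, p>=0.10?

p-value bracket: p>=0.10

Margins: r₁=14, r₂=16, c₁=11, c₂=19, n=30
p_obs = C(14,3)·C(16,8)/C(30,11); sum pmf over tables with pmf ≤ p_obs
p-value (two-sided) = 0.14243
→ bracket: p>=0.10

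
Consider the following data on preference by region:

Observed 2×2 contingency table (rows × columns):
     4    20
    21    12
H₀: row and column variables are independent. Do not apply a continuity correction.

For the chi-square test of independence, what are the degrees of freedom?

df = (r−1)(c−1) = (2−1)·(2−1) = 1

degrees of freedom = 1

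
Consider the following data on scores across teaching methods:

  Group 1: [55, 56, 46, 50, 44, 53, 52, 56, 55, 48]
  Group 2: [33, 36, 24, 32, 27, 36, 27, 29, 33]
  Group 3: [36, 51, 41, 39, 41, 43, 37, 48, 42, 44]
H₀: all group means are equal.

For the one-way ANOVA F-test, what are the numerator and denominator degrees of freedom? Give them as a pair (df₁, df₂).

degrees of freedom = [2, 26]

k = 3 groups, N = 29 total
df = (k−1, N−k) = (3−1, 29−3) = (2, 26)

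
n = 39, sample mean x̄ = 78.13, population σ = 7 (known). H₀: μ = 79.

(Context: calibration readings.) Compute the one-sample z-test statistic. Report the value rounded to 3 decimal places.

test statistic = -0.776

SE = σ/√n = 7/√39 = 1.1209
z = (x̄−μ₀)/SE = (78.13−79)/1.1209 = -0.7762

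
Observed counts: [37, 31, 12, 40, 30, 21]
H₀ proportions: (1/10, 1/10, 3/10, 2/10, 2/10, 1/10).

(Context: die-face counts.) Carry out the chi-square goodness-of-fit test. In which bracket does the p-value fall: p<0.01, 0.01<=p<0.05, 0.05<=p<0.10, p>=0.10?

n = 171; E_i = n·p_i = [17.10, 17.10, 51.30, 34.20, 34.20, 17.10]
χ² = (37−17.10)²/17.10 + (31−17.10)²/17.10 + (12−51.30)²/51.30 + (40−34.20)²/34.20 + (30−34.20)²/34.20 + (21−17.10)²/17.10 = 66.9532
df = 5
p-value (upper-tail) = 0.00000
→ bracket: p<0.01

p-value bracket: p<0.01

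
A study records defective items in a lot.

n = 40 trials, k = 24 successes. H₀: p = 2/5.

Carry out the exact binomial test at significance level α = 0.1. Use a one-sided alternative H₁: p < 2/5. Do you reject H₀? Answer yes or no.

Exact binomial: n=40, k=24, p₀=2/5=0.4000
P(X≤24) from Σ C(n,i)·p₀^i·(1−p₀)^(n−i)
p-value (one-sided, H₁ less) = 0.99665
At α=0.1: p ≥ α → fail to reject H₀

reject H₀: no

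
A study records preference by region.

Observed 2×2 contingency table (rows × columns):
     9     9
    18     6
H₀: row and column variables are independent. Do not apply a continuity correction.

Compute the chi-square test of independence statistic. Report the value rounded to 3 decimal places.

test statistic = 2.800

Row totals [18, 24], col totals [27, 15], n=42
χ² = (9−11.57)²/11.57 + (9−6.43)²/6.43 + (18−15.43)²/15.43 + (6−8.57)²/8.57 = 2.8000
df = 1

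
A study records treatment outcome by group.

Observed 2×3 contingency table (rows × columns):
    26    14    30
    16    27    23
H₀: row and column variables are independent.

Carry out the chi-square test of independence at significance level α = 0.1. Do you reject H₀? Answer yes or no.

reject H₀: yes

Row totals [70, 66], col totals [42, 41, 53], n=136
χ² = (26−21.62)²/21.62 + (14−21.10)²/21.10 + (30−27.28)²/27.28 + (16−20.38)²/20.38 + (27−19.90)²/19.90 + (23−25.72)²/25.72 = 7.3161
df = 2
p-value (upper-tail) = 0.02578
At α=0.1: p < α → reject H₀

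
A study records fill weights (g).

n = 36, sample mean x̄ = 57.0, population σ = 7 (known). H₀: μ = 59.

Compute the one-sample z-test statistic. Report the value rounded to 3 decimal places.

test statistic = -1.714

SE = σ/√n = 7/√36 = 1.1667
z = (x̄−μ₀)/SE = (57.0−59)/1.1667 = -1.7143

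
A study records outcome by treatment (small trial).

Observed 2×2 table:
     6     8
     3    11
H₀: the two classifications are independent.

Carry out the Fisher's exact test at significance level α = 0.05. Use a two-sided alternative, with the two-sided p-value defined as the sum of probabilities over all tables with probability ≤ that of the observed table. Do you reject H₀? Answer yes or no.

Margins: r₁=14, r₂=14, c₁=9, c₂=19, n=28
p_obs = C(14,6)·C(14,3)/C(28,9); sum pmf over tables with pmf ≤ p_obs
p-value (two-sided) = 0.41971
At α=0.05: p ≥ α → fail to reject H₀

reject H₀: no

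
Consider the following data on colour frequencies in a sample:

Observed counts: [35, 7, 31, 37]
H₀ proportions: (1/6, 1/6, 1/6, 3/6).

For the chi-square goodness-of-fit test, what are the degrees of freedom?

df = k − 1 = 4 − 1 = 3

degrees of freedom = 3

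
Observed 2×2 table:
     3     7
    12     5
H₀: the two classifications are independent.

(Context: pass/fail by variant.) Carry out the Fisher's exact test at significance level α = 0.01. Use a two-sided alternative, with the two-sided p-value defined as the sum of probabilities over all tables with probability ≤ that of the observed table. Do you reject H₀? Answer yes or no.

Margins: r₁=10, r₂=17, c₁=15, c₂=12, n=27
p_obs = C(10,3)·C(17,12)/C(27,15); sum pmf over tables with pmf ≤ p_obs
p-value (two-sided) = 0.05675
At α=0.01: p ≥ α → fail to reject H₀

reject H₀: no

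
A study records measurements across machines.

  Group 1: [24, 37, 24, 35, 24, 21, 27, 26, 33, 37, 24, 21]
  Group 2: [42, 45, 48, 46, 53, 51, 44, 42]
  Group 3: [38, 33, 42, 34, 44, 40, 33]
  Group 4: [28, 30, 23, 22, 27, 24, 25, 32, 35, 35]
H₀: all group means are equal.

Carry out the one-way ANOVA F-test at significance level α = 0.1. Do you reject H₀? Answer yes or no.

reject H₀: yes

Group means [27.75, 46.38, 37.71, 28.10], grand mean 33.757
SSB = Σnᵢ(x̄ᵢ−x̄)² = 2136.357; SSW = ΣΣ(x−x̄ᵢ)² = 842.454
MSB = 2136.357/3 = 712.1191; MSW = 842.454/33 = 25.5289
F = MSB/MSW = 27.8946
df = (3, 33)
p-value (upper-tail) = 0.00000
At α=0.1: p < α → reject H₀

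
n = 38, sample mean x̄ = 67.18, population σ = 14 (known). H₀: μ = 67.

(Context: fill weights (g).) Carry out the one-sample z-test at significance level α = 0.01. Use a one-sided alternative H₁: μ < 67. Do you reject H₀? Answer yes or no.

SE = σ/√n = 14/√38 = 2.2711
z = (x̄−μ₀)/SE = (67.18−67)/2.2711 = 0.0793
p-value (one-sided, H₁ less) = 0.53159
At α=0.01: p ≥ α → fail to reject H₀

reject H₀: no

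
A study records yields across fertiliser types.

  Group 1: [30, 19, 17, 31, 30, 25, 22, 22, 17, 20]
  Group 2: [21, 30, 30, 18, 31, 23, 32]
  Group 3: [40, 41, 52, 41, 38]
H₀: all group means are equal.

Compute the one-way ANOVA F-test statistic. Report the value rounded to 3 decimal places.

test statistic = 20.917

Group means [23.30, 26.43, 42.40], grand mean 28.636
SSB = Σnᵢ(x̄ᵢ−x̄)² = 1266.077; SSW = ΣΣ(x−x̄ᵢ)² = 575.014
MSB = 1266.077/2 = 633.0383; MSW = 575.014/19 = 30.2639
F = MSB/MSW = 20.9173
df = (2, 19)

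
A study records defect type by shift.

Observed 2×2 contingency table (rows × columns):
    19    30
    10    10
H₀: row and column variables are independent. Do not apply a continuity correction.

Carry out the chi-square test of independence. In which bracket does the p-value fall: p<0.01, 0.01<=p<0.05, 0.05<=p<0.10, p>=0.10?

Row totals [49, 20], col totals [29, 40], n=69
χ² = (19−20.59)²/20.59 + (30−28.41)²/28.41 + (10−8.41)²/8.41 + (10−11.59)²/11.59 = 0.7344
df = 1
p-value (upper-tail) = 0.39145
→ bracket: p>=0.10

p-value bracket: p>=0.10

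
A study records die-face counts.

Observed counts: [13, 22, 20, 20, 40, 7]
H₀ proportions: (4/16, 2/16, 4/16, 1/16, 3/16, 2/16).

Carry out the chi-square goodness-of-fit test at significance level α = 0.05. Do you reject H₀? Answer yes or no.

n = 122; E_i = n·p_i = [30.50, 15.25, 30.50, 7.62, 22.88, 15.25]
χ² = (13−30.50)²/30.50 + (22−15.25)²/15.25 + (20−30.50)²/30.50 + (20−7.62)²/7.62 + (40−22.88)²/22.88 + (7−15.25)²/15.25 = 54.0109
df = 5
p-value (upper-tail) = 0.00000
At α=0.05: p < α → reject H₀

reject H₀: yes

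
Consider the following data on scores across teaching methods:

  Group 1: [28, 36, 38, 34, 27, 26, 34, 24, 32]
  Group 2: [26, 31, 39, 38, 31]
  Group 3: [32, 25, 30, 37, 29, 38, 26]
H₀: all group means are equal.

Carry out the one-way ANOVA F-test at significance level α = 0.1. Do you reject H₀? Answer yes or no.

reject H₀: no

Group means [31.00, 33.00, 31.00], grand mean 31.476
SSB = Σnᵢ(x̄ᵢ−x̄)² = 15.238; SSW = ΣΣ(x−x̄ᵢ)² = 462.000
MSB = 15.238/2 = 7.6190; MSW = 462.000/18 = 25.6667
F = MSB/MSW = 0.2968
df = (2, 18)
p-value (upper-tail) = 0.74673
At α=0.1: p ≥ α → fail to reject H₀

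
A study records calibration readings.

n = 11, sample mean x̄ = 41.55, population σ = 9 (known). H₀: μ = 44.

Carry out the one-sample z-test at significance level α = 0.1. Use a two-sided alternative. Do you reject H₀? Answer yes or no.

reject H₀: no

SE = σ/√n = 9/√11 = 2.7136
z = (x̄−μ₀)/SE = (41.55−44)/2.7136 = -0.9029
p-value (two-sided) = 0.36660
At α=0.1: p ≥ α → fail to reject H₀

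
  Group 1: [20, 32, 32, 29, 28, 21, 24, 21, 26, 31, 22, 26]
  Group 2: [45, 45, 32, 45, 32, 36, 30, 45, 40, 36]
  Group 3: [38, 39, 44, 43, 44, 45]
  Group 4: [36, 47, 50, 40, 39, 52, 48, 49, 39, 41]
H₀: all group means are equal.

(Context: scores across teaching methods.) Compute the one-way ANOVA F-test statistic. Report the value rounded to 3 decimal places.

test statistic = 27.266

Group means [26.00, 38.60, 42.17, 44.10], grand mean 36.632
SSB = Σnᵢ(x̄ᵢ−x̄)² = 2136.709; SSW = ΣΣ(x−x̄ᵢ)² = 888.133
MSB = 2136.709/3 = 712.2363; MSW = 888.133/34 = 26.1216
F = MSB/MSW = 27.2662
df = (3, 34)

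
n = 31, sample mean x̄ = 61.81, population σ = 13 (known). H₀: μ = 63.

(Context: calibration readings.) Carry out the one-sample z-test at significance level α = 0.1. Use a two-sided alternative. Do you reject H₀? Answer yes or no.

SE = σ/√n = 13/√31 = 2.3349
z = (x̄−μ₀)/SE = (61.81−63)/2.3349 = -0.5097
p-value (two-sided) = 0.61029
At α=0.1: p ≥ α → fail to reject H₀

reject H₀: no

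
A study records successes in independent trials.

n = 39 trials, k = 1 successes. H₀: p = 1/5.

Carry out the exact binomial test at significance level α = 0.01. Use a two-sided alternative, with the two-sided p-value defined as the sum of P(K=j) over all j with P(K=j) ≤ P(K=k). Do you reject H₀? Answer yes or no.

Exact binomial: n=39, k=1, p₀=1/5=0.2000
P(X=j) = C(n,j)·p₀^j·(1−p₀)^(n−j); p = Σ P(X=j) over j with P(X=j) ≤ P(X=1)
p-value (two-sided) = 0.00394
At α=0.01: p < α → reject H₀

reject H₀: yes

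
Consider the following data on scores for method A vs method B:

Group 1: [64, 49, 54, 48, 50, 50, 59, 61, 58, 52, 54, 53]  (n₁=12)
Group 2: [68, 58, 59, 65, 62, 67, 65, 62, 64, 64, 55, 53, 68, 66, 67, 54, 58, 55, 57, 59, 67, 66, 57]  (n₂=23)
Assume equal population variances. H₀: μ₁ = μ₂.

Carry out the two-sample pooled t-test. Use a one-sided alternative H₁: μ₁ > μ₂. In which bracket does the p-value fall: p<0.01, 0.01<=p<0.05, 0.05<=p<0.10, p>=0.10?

p-value bracket: p>=0.10

x̄₁=54.333, s₁=5.105, n₁=12
x̄₂=61.565, s₂=4.971, n₂=23
s_p² = [11·5.105² + 22·4.971²]/33 = 25.1612
SE = √(s_p²·(1/12+1/23)) = 1.7863
t = (54.333−61.565)/1.7863 = -4.0486
df = 33
p-value (one-sided, H₁ greater) = 0.99985
→ bracket: p>=0.10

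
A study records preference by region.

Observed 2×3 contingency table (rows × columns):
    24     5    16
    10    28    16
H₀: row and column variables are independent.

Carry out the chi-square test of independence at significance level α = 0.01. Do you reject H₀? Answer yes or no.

reject H₀: yes

Row totals [45, 54], col totals [34, 33, 32], n=99
χ² = (24−15.45)²/15.45 + (5−15.00)²/15.00 + (16−14.55)²/14.55 + (10−18.55)²/18.55 + (28−18.00)²/18.00 + (16−17.45)²/17.45 = 21.1516
df = 2
p-value (upper-tail) = 0.00003
At α=0.01: p < α → reject H₀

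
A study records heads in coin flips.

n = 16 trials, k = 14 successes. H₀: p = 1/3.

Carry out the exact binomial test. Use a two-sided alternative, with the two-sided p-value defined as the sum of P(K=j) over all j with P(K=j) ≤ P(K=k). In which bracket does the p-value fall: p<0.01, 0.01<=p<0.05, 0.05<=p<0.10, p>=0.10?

p-value bracket: p<0.01

Exact binomial: n=16, k=14, p₀=1/3=0.3333
P(X=j) = C(n,j)·p₀^j·(1−p₀)^(n−j); p = Σ P(X=j) over j with P(X=j) ≤ P(X=14)
p-value (two-sided) = 0.00001
→ bracket: p<0.01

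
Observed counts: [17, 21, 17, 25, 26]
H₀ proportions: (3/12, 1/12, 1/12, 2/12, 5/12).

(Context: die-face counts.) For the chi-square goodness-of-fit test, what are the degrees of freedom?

degrees of freedom = 4

df = k − 1 = 5 − 1 = 4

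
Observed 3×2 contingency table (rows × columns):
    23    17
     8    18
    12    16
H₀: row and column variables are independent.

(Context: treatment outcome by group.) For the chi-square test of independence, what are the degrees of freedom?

df = (r−1)(c−1) = (3−1)·(2−1) = 2

degrees of freedom = 2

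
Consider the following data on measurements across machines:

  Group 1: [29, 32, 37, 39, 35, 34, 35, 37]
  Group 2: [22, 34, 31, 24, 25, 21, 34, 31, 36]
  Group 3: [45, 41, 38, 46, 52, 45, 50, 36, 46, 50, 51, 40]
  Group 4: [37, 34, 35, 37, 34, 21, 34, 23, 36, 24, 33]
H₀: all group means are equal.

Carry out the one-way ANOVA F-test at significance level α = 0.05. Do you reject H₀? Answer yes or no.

Group means [34.75, 28.67, 45.00, 31.64], grand mean 35.600
SSB = Σnᵢ(x̄ᵢ−x̄)² = 1671.555; SSW = ΣΣ(x−x̄ᵢ)² = 990.045
MSB = 1671.555/3 = 557.1848; MSW = 990.045/36 = 27.5013
F = MSB/MSW = 20.2603
df = (3, 36)
p-value (upper-tail) = 0.00000
At α=0.05: p < α → reject H₀

reject H₀: yes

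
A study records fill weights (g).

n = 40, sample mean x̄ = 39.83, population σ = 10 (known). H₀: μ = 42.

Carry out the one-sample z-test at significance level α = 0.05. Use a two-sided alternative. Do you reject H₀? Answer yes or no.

reject H₀: no

SE = σ/√n = 10/√40 = 1.5811
z = (x̄−μ₀)/SE = (39.83−42)/1.5811 = -1.3724
p-value (two-sided) = 0.16993
At α=0.05: p ≥ α → fail to reject H₀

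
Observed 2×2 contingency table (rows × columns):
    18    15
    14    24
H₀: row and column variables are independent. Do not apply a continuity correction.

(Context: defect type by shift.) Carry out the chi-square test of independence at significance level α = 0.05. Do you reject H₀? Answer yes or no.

reject H₀: no

Row totals [33, 38], col totals [32, 39], n=71
χ² = (18−14.87)²/14.87 + (15−18.13)²/18.13 + (14−17.13)²/17.13 + (24−20.87)²/20.87 = 2.2359
df = 1
p-value (upper-tail) = 0.13484
At α=0.05: p ≥ α → fail to reject H₀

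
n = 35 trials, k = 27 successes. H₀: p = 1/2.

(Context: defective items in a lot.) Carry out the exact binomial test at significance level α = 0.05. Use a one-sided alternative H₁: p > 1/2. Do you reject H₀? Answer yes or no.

reject H₀: yes

Exact binomial: n=35, k=27, p₀=1/2=0.5000
P(X≥27) from Σ C(n,i)·p₀^i·(1−p₀)^(n−i)
p-value (one-sided, H₁ greater) = 0.00094
At α=0.05: p < α → reject H₀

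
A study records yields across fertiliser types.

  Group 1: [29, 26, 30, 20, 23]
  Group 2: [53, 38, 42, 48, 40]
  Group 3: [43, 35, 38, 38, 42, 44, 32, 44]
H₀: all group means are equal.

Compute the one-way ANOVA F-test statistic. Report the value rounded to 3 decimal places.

test statistic = 19.868

Group means [25.60, 44.20, 39.50], grand mean 36.944
SSB = Σnᵢ(x̄ᵢ−x̄)² = 958.944; SSW = ΣΣ(x−x̄ᵢ)² = 362.000
MSB = 958.944/2 = 479.4722; MSW = 362.000/15 = 24.1333
F = MSB/MSW = 19.8676
df = (2, 15)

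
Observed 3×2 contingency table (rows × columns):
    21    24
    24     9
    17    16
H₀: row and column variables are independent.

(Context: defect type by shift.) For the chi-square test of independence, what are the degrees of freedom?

df = (r−1)(c−1) = (3−1)·(2−1) = 2

degrees of freedom = 2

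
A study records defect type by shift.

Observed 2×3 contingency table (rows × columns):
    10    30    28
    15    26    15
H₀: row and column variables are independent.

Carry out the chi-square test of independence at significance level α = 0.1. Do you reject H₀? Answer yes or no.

reject H₀: no

Row totals [68, 56], col totals [25, 56, 43], n=124
χ² = (10−13.71)²/13.71 + (30−30.71)²/30.71 + (28−23.58)²/23.58 + (15−11.29)²/11.29 + (26−25.29)²/25.29 + (15−19.42)²/19.42 = 4.0930
df = 2
p-value (upper-tail) = 0.12919
At α=0.1: p ≥ α → fail to reject H₀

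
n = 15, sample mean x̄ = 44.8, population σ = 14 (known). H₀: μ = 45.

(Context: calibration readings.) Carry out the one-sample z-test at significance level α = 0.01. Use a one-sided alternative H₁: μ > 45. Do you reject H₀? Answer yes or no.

SE = σ/√n = 14/√15 = 3.6148
z = (x̄−μ₀)/SE = (44.8−45)/3.6148 = -0.0553
p-value (one-sided, H₁ greater) = 0.52206
At α=0.01: p ≥ α → fail to reject H₀

reject H₀: no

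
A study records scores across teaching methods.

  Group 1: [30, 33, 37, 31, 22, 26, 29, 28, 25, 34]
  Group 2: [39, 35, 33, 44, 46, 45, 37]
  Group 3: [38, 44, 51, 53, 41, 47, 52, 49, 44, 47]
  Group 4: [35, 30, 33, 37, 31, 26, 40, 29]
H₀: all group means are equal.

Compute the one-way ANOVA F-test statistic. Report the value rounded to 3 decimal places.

test statistic = 24.868

Group means [29.50, 39.86, 46.60, 32.62], grand mean 37.171
SSB = Σnᵢ(x̄ᵢ−x̄)² = 1693.339; SSW = ΣΣ(x−x̄ᵢ)² = 703.632
MSB = 1693.339/3 = 564.4464; MSW = 703.632/31 = 22.6978
F = MSB/MSW = 24.8679
df = (3, 31)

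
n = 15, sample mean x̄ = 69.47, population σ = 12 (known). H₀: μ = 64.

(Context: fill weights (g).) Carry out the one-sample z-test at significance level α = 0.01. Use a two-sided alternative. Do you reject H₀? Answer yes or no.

reject H₀: no

SE = σ/√n = 12/√15 = 3.0984
z = (x̄−μ₀)/SE = (69.47−64)/3.0984 = 1.7654
p-value (two-sided) = 0.07749
At α=0.01: p ≥ α → fail to reject H₀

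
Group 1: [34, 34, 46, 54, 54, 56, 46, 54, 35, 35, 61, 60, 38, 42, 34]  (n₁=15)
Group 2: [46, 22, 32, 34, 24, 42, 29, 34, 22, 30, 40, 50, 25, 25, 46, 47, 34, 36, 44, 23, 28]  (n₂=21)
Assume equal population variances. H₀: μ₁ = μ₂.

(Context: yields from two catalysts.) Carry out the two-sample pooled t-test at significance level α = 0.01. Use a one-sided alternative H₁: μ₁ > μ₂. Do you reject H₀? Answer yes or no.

x̄₁=45.533, s₁=10.225, n₁=15
x̄₂=33.952, s₂=9.135, n₂=21
s_p² = [14·10.225² + 20·9.135²]/34 = 92.1378
SE = √(s_p²·(1/15+1/21)) = 3.2450
t = (45.533−33.952)/3.2450 = 3.5689
df = 34
p-value (one-sided, H₁ greater) = 0.00055
At α=0.01: p < α → reject H₀

reject H₀: yes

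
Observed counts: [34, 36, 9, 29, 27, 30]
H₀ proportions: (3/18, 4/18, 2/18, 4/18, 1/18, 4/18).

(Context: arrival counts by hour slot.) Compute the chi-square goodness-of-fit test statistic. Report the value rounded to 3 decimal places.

n = 165; E_i = n·p_i = [27.50, 36.67, 18.33, 36.67, 9.17, 36.67]
χ² = (34−27.50)²/27.50 + (36−36.67)²/36.67 + (9−18.33)²/18.33 + (29−36.67)²/36.67 + (27−9.17)²/9.17 + (30−36.67)²/36.67 = 43.8091
df = 5

test statistic = 43.809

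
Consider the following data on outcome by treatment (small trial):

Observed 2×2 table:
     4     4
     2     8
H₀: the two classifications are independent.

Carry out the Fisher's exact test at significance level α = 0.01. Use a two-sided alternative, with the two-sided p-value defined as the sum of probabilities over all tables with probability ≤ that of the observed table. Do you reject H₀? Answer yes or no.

reject H₀: no

Margins: r₁=8, r₂=10, c₁=6, c₂=12, n=18
p_obs = C(8,4)·C(10,2)/C(18,6); sum pmf over tables with pmf ≤ p_obs
p-value (two-sided) = 0.32127
At α=0.01: p ≥ α → fail to reject H₀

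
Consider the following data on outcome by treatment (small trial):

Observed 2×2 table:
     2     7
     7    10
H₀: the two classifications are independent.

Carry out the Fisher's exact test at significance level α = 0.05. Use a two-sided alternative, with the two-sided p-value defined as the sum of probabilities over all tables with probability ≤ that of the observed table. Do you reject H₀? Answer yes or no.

Margins: r₁=9, r₂=17, c₁=9, c₂=17, n=26
p_obs = C(9,2)·C(17,7)/C(26,9); sum pmf over tables with pmf ≤ p_obs
p-value (two-sided) = 0.41775
At α=0.05: p ≥ α → fail to reject H₀

reject H₀: no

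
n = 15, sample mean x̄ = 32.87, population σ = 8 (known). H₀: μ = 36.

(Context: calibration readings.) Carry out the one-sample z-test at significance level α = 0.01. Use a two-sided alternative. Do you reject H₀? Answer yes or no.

SE = σ/√n = 8/√15 = 2.0656
z = (x̄−μ₀)/SE = (32.87−36)/2.0656 = -1.5153
p-value (two-sided) = 0.12970
At α=0.01: p ≥ α → fail to reject H₀

reject H₀: no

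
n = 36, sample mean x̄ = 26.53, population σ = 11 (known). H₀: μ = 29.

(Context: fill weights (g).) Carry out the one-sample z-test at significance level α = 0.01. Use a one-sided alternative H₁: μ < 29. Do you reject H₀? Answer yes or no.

SE = σ/√n = 11/√36 = 1.8333
z = (x̄−μ₀)/SE = (26.53−29)/1.8333 = -1.3473
p-value (one-sided, H₁ less) = 0.08895
At α=0.01: p ≥ α → fail to reject H₀

reject H₀: no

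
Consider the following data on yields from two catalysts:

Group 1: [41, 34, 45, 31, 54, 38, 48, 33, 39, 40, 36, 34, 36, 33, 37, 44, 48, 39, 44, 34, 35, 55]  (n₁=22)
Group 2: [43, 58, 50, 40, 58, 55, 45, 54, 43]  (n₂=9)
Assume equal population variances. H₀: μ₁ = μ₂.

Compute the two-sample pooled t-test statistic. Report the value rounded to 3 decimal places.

test statistic = -3.565

x̄₁=39.909, s₁=6.782, n₁=22
x̄₂=49.556, s₂=6.984, n₂=9
s_p² = [21·6.782² + 8·6.984²]/29 = 46.7600
SE = √(s_p²·(1/22+1/9)) = 2.7057
t = (39.909−49.556)/2.7057 = -3.5652
df = 29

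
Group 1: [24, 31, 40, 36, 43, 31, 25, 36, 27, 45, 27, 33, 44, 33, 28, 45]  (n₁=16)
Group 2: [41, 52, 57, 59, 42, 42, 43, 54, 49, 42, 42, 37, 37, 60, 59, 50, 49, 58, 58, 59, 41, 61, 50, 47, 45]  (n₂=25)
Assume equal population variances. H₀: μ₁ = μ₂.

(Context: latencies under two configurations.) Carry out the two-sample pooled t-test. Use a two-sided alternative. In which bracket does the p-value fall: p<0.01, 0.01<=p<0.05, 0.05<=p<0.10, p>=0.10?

x̄₁=34.250, s₁=7.308, n₁=16
x̄₂=49.360, s₂=7.884, n₂=25
s_p² = [15·7.308² + 24·7.884²]/39 = 58.7887
SE = √(s_p²·(1/16+1/25)) = 2.4548
t = (34.250−49.360)/2.4548 = -6.1554
df = 39
p-value (two-sided) = 0.00000
→ bracket: p<0.01

p-value bracket: p<0.01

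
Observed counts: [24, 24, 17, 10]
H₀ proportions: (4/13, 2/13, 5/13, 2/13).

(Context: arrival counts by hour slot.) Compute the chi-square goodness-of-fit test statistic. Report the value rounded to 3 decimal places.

n = 75; E_i = n·p_i = [23.08, 11.54, 28.85, 11.54]
χ² = (24−23.08)²/23.08 + (24−11.54)²/11.54 + (17−28.85)²/28.85 + (10−11.54)²/11.54 = 18.5653
df = 3

test statistic = 18.565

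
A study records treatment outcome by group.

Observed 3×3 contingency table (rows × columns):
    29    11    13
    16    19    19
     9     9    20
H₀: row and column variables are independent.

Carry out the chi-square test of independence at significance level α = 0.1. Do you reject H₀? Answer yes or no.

reject H₀: yes

Row totals [53, 54, 38], col totals [54, 39, 52], n=145
χ² = (29−19.74)²/19.74 + (11−14.26)²/14.26 + (13−19.01)²/19.01 + (16−20.11)²/20.11 + (19−14.52)²/14.52 + (19−19.37)²/19.37 + (9−14.15)²/14.15 + (9−10.22)²/10.22 + (20−13.63)²/13.63 = 14.2153
df = 4
p-value (upper-tail) = 0.00664
At α=0.1: p < α → reject H₀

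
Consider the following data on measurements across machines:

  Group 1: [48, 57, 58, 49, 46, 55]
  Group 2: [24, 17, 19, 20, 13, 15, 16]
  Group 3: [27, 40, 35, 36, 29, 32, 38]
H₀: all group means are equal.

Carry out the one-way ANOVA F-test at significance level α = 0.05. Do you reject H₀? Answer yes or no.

reject H₀: yes

Group means [52.17, 17.71, 33.86], grand mean 33.700
SSB = Σnᵢ(x̄ᵢ−x̄)² = 3835.081; SSW = ΣΣ(x−x̄ᵢ)² = 345.119
MSB = 3835.081/2 = 1917.5405; MSW = 345.119/17 = 20.3011
F = MSB/MSW = 94.4549
df = (2, 17)
p-value (upper-tail) = 0.00000
At α=0.05: p < α → reject H₀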